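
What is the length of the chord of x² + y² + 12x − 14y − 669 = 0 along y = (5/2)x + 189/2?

Centre (−6, 7), r² = 754. Perpendicular distance d from centre to line = |145| / √29 = 145/√29.
Half the chord is √(r² − d²) = √(29), so the full chord is 2√29.

2√29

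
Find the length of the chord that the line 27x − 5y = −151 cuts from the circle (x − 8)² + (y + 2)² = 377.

√754

Substitute y = (151 + 27x)/5:
754x² + 8294x + 18096 = 0  ⟹  x² + 11x + 24 = 0
x = −3 or x = −8, giving (−3, 14) and (−8, −13).
Chord length = distance between (−3, 14) and (−8, −13) = √754 = √754.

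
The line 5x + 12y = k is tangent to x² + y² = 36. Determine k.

The line touches the circle iff its distance from (0, 0) is 6:
|5·0 + 12·0 − k| / √169 = 6
|k| = 6·13, so k = 78 or k = −78.

k = −78 or k = 78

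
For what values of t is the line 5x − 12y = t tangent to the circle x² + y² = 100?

The line touches the circle iff its distance from (0, 0) is 10:
|5·0 − 12·0 − t| / √169 = 10
|t| = 10·13, so t = 130 or t = −130.

t = −130 or t = 130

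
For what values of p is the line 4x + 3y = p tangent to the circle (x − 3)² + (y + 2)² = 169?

Tangency holds when the distance from the centre (3, −2) to the line equals the radius 13:
|4·3 + 3·(−2) − p| / √25 = 13
|p − (6)| = 13·5, so p = 71 or p = −59.

p = −59 or p = 71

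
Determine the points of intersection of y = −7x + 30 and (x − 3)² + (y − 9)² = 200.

(1, 23) and (5, −5)

Substitute y = −7x + 30:
50x² − 300x + 250 = 0  ⟹  x² − 6x + 5 = 0
x = 5 or x = 1, giving (5, −5) and (1, 23).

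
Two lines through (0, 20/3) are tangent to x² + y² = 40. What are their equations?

x − 3y = −20 and x + 3y = 20

Write the tangent as mx − y + (20/3 − m·(0)) = 0 and set its distance from the centre to 2√10:
[m·(0) − (−20/3)]² = 40(m² + 1)
9m² − 1 = 0, so m = 1/3 or m = −1/3.
Through (0, 20/3) these give x − 3y = −20 and x + 3y = 20.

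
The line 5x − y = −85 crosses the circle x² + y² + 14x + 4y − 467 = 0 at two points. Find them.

(−21, −20) and (−13, 20)

From the line, y = 5x + 85. Substituting:
26x² + 884x + 7098 = 0  ⟹  x² + 34x + 273 = 0
x = −13 or x = −21, giving (−13, 20) and (−21, −20).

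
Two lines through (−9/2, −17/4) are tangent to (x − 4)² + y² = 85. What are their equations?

9x + 2y = −49 and 7x + 6y = −57

Write the tangent as mx − y + (−17/4 − m·(−9/2)) = 0 and set its distance from the centre to √85:
(17/2m − (17/4))² = 85(m² + 1)
12m² + 68m + 63 = 0, so m = −9/2 or m = −7/6.
Through (−9/2, −17/4) these give 9x + 2y = −49 and 7x + 6y = −57.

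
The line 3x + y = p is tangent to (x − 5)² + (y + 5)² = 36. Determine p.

The line touches the circle iff its distance from (5, −5) is 6:
|3·5 + 1·(−5) − p| / √10 = 6
|p − (10)| = 6√10.

p = 10 ± 6√10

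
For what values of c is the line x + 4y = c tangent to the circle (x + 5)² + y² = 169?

For a tangent, require d(centre, line) = r = 13.
|1·(−5) + 4·0 − c| / √17 = 13
|c − (−5)| = 13√17.

c = −5 ± 13√17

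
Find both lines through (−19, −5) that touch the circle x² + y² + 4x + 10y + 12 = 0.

x + 4y = −39 and x − 4y = 1

Write the tangent as mx − y + (−5 − m·(−19)) = 0 and set its distance from the centre to √17:
(17m − (0))² = 17(m² + 1)
16m² − 1 = 0, so m = −1/4 or m = 1/4.
Through (−19, −5) these give x + 4y = −39 and x − 4y = 1.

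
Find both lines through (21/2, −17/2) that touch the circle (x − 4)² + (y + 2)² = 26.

5x + y = 44 and x + 5y = −32

A line y − (−17/2) = m(x − (21/2)) is tangent when its distance from (4, −2) is √26:
[m·(−13/2) − (13/2)]² = 26(m² + 1)
5m² + 26m + 5 = 0, so m = −5 or m = −1/5.
Through (21/2, −17/2) these give 5x + y = 44 and x + 5y = −32.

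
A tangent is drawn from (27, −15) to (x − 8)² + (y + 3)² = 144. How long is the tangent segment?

19

Centre (8, −3), r² = 144. |PO|² = (19)² + (−12)² = 505.
Power of the point: PT² = |PO|² − r² = 361, so PT = 19.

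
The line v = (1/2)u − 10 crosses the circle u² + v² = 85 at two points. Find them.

From the line, v = (−20 + u)/2. Substituting:
5u² − 40u + 60 = 0  ⟹  u² − 8u + 12 = 0
u = 6 or u = 2, giving (6, −7) and (2, −9).

(2, −9) and (6, −7)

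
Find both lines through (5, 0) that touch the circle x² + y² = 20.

2x + y = 10 and 2x − y = 10

Write the tangent as mx − y + (0 − m·(5)) = 0 and set its distance from the centre to 2√5:
[m·(−5) − (0)]² = 20(m² + 1)
m² − 4 = 0, so m = −2 or m = 2.
With m = −2: 2x + y = 10. With m = 2: 2x − y = 10.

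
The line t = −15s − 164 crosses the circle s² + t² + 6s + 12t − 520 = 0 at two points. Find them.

Substitute t = −15s − 164:
226s² + 4746s + 24408 = 0  ⟹  s² + 21s + 108 = 0
s = −9 or s = −12, giving (−9, −29) and (−12, 16).

(−12, 16) and (−9, −29)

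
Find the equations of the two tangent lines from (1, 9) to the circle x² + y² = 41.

Let a tangent through (1, 9) have slope m. Its distance from (0, 0) must equal √41:
(−1m − (−9))² = 41(m² + 1)
20m² + 9m − 20 = 0, so m = 4/5 or m = −5/4.
Through (1, 9) these give 4x − 5y = −41 and 5x + 4y = 41.

4x − 5y = −41 and 5x + 4y = 41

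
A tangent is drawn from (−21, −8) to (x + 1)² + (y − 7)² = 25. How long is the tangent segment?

10√6

With centre O = (−1, 7), |OP|² = 625 and r² = 25.
The tangent meets the radius at right angles, so tangent² = |PO|² − r² = 625 − 25 = 600.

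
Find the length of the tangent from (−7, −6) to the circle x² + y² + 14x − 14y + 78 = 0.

The centre is (−7, 7) and r = 2√5. The square of the distance from P to the centre is 0 + 169 = 169.
Power of the point: PT² = |PO|² − r² = 149, so PT = √149.

√149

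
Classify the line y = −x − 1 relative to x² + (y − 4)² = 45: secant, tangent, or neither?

d² = (1·0 + 1·4 − (−1))²/2 = 25/2; r² = 45.
Since d² < r², the line cuts the circle twice.

secant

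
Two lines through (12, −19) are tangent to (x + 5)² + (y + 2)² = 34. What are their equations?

5x + 3y = 3 and 3x + 5y = −59

Let a tangent through (12, −19) have slope m. Its distance from (−5, −2) must equal √34:
(−17m − (17))² = 34(m² + 1)
15m² + 34m + 15 = 0, so m = −5/3 or m = −3/5.
Through (12, −19) these give 5x + 3y = 3 and 3x + 5y = −59.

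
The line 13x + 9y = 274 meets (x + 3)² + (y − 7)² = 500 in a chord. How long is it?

10√10

Substitute y = (274 − 13x)/9:
250x² − 5000x + 4750 = 0  ⟹  x² − 20x + 19 = 0
x = 19 or x = 1, giving (19, 3) and (1, 29).
Chord length = distance between (19, 3) and (1, 29) = √1000 = 10√10.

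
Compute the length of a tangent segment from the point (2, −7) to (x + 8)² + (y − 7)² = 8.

12√2

The centre is (−8, 7) and r = 2√2. The square of the distance from P to the centre is 100 + 196 = 296.
By the tangent–radius right angle, tangent length = √(|PO|² − r²) = √288 = 12√2.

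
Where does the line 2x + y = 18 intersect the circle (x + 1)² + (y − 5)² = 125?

Substitute y = −2x + 18:
5x² − 50x + 45 = 0  ⟹  x² − 10x + 9 = 0
x = 9 or x = 1, giving (9, 0) and (1, 16).

(1, 16) and (9, 0)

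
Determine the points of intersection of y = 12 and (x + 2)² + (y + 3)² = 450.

(−17, 12) and (13, 12)

Express y = 12 and substitute into the circle:
x² + 4x − 221 = 0
x = 13 or x = −17, giving (13, 12) and (−17, 12).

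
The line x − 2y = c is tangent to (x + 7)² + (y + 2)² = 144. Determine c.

The line touches the circle iff its distance from (−7, −2) is 12:
|1·(−7) − 2·(−2) − c| / √5 = 12
|c − (−3)| = 12√5.

c = −3 ± 12√5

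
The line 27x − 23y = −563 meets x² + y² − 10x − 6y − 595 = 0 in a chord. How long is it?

√1258

The distance from (5, 3) to the line is 629/√1258, and r² = 629.
Half the chord is √(r² − d²) = √(629/2), so the full chord is √1258.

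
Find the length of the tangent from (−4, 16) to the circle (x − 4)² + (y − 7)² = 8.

Centre (4, 7), r² = 8. |PO|² = (−8)² + (9)² = 145.
Power of the point: PT² = |PO|² − r² = 137, so PT = √137.

√137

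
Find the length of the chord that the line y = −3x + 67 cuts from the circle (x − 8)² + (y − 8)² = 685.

Centre (8, 8), r² = 685. Perpendicular distance d from centre to line = |−35| / √10 = 35/√10.
Chord = 2√(r² − d²) = 2·√(1125/2) = 15√10.

15√10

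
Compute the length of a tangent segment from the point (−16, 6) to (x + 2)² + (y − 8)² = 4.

The centre is (−2, 8) and r = 2. The square of the distance from P to the centre is 196 + 4 = 200.
By the tangent–radius right angle, tangent length = √(|PO|² − r²) = √196 = 14.

14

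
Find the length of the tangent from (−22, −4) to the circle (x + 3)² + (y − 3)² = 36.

Centre (−3, 3), r² = 36. |PO|² = (−19)² + (−7)² = 410.
By the tangent–radius right angle, tangent length = √(|PO|² − r²) = √374.

√374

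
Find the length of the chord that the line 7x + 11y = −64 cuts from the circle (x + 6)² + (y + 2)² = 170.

Centre (−6, −2), r² = 170. Perpendicular distance d from centre to line = |0| / √170 = 0/√170.
Chord = 2√(r² − d²) = 2·√(170) = 2√170.

2√170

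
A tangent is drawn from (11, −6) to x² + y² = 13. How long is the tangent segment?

The centre is (0, 0) and r = √13. The square of the distance from P to the centre is 121 + 36 = 157.
Power of the point: PT² = |PO|² − r² = 144, so PT = 12.

12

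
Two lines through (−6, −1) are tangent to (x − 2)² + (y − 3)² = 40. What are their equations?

x + 3y = −9 and 3x − y = −17

A line y − (−1) = m(x − (−6)) is tangent when its distance from (2, 3) is 2√10:
(8m − (4))² = 40(m² + 1)
3m² − 8m − 3 = 0, so m = −1/3 or m = 3.
With m = −1/3: x + 3y = −9. With m = 3: 3x − y = −17.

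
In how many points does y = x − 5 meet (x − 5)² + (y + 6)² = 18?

1

Substituting the line into the circle gives 2x² − 8x + 8 = 0.
Δ = 64 − 64 = 0.
A repeated root: the line is tangent.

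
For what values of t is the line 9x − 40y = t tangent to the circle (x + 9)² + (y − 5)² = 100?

For a tangent, require d(centre, line) = r = 10.
|9·(−9) − 40·5 − t| / √1681 = 10
|t − (−281)| = 10·41, so t = 129 or t = −691.

t = −691 or t = 129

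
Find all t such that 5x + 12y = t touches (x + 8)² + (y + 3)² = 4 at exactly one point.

For a tangent, require d(centre, line) = r = 2.
|5·(−8) + 12·(−3) − t| / √169 = 2
|t − (−76)| = 2·13, so t = −50 or t = −102.

t = −102 or t = −50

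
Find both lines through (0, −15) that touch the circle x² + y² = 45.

Let a tangent through (0, −15) have slope m. Its distance from (0, 0) must equal 3√5:
(0m − (15))² = 45(m² + 1)
m² − 4 = 0, so m = 2 or m = −2.
Through (0, −15) these give 2x − y = 15 and 2x + y = −15.

2x − y = 15 and 2x + y = −15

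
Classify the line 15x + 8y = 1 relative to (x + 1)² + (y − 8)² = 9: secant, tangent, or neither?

d² = (15·(−1) + 8·8 − (1))²/289 = 2304/289; r² = 9.
Since d² < r², the line cuts the circle twice.

secant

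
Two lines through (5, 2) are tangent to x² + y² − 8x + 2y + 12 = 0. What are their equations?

A line y − (2) = m(x − (5)) is tangent when its distance from (4, −1) is √5:
[m·(−1) − (−3)]² = 5(m² + 1)
2m² + 3m − 2 = 0, so m = 1/2 or m = −2.
With m = 1/2: x − 2y = 1. With m = −2: 2x + y = 12.

x − 2y = 1 and 2x + y = 12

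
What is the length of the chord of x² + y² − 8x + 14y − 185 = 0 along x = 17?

The line gives x = 17. Substituting into the circle:
y² + 14y − 32 = 0
y = 2 or y = −16, giving (17, 2) and (17, −16).
Chord length = distance between (17, 2) and (17, −16) = √324 = 18.

18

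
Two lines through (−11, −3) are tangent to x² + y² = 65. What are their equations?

7x − 4y = −65 and 4x + 7y = −65

Write the tangent as mx − y + (−3 − m·(−11)) = 0 and set its distance from the centre to √65:
[m·(11) − (3)]² = 65(m² + 1)
28m² − 33m − 28 = 0, so m = 7/4 or m = −4/7.
Through (−11, −3) these give 7x − 4y = −65 and 4x + 7y = −65.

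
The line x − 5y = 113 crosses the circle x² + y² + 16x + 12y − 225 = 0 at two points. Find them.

Express y = (−113 + x)/5 and substitute into the circle:
26x² + 234x + 364 = 0  ⟹  x² + 9x + 14 = 0
x = −2 or x = −7, giving (−2, −23) and (−7, −24).

(−7, −24) and (−2, −23)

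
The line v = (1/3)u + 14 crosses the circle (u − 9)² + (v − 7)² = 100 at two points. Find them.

(3, 15) and (9, 17)

From the line, v = (42 + u)/3. Substituting:
10u² − 120u + 270 = 0  ⟹  u² − 12u + 27 = 0
u = 9 or u = 3, giving (9, 17) and (3, 15).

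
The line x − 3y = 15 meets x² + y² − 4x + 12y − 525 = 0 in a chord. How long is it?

15√10

Substitute y = (−15 + x)/3:
10x² − 30x − 5040 = 0  ⟹  x² − 3x − 504 = 0
x = 24 or x = −21, giving (24, 3) and (−21, −12).
Chord length = distance between (24, 3) and (−21, −12) = √2250 = 15√10.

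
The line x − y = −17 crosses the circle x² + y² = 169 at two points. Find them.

(−12, 5) and (−5, 12)

Substitute y = x + 17:
2x² + 34x + 120 = 0  ⟹  x² + 17x + 60 = 0
x = −5 or x = −12, giving (−5, 12) and (−12, 5).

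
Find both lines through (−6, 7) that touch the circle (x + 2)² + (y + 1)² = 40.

Let a tangent through (−6, 7) have slope m. Its distance from (−2, −1) must equal 2√10:
[m·(4) − (−8)]² = 40(m² + 1)
3m² − 8m − 3 = 0, so m = −1/3 or m = 3.
With m = −1/3: x + 3y = 15. With m = 3: 3x − y = −25.

x + 3y = 15 and 3x − y = −25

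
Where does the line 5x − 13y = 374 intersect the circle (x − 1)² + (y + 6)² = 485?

Substitute y = (−374 + 5x)/13:
194x² − 3298x + 5820 = 0  ⟹  x² − 17x + 30 = 0
x = 15 or x = 2, giving (15, −23) and (2, −28).

(2, −28) and (15, −23)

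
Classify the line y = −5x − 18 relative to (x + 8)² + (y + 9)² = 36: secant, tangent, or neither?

d² = (5·(−8) + 1·(−9) − (−18))²/26 = 961/26; r² = 36.
Since d² > r², the line lies outside the circle.

neither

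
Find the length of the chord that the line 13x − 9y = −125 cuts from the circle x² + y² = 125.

5√10

Express y = (125 + 13x)/9 and substitute into the circle:
250x² + 3250x + 5500 = 0  ⟹  x² + 13x + 22 = 0
x = −2 or x = −11, giving (−2, 11) and (−11, −2).
Chord length = distance between (−2, 11) and (−11, −2) = √250 = 5√10.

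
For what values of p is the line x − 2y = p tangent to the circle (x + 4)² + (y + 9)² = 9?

p = 14 ± 3√5

Tangency holds when the distance from the centre (−4, −9) to the line equals the radius 3:
|1·(−4) − 2·(−9) − p| / √5 = 3
|p − (14)| = 3√5.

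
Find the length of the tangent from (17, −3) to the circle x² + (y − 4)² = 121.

Centre (0, 4), r² = 121. |PO|² = (17)² + (−7)² = 338.
Power of the point: PT² = |PO|² − r² = 217, so PT = √217.

√217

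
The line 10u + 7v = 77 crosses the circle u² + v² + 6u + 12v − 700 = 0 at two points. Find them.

(−7, 21) and (21, −19)

From the line, v = (77 − 10u)/7. Substituting:
149u² − 2086u − 21903 = 0  ⟹  u² − 14u − 147 = 0
u = 21 or u = −7, giving (21, −19) and (−7, 21).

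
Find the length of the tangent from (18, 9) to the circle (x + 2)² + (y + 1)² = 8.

With centre O = (−2, −1), |OP|² = 500 and r² = 8.
The tangent meets the radius at right angles, so tangent² = |PO|² − r² = 500 − 8 = 492.

2√123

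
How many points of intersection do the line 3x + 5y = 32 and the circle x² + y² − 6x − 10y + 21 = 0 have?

2

Substituting the line into the circle gives 34x² − 192x − 51 = 0.
Δ = 36864 − (−6936) = 43800.
Two real roots: the line is a secant.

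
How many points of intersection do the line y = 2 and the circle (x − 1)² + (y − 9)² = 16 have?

0

Substituting the line into the circle gives x² − 2x + 34 = 0.
Δ = 4 − 136 = −132.
No real roots: the line does not meet the circle.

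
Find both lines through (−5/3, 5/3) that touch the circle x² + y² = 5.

Let a tangent through (−5/3, 5/3) have slope m. Its distance from (0, 0) must equal √5:
(5/3m − (−5/3))² = 5(m² + 1)
2m² − 5m + 2 = 0, so m = 2 or m = 1/2.
Through (−5/3, 5/3) these give 2x − y = −5 and x − 2y = −5.

2x − y = −5 and x − 2y = −5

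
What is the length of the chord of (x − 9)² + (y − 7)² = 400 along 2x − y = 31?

16√5

Express y = 2x − 31 and substitute into the circle:
5x² − 170x + 1125 = 0  ⟹  x² − 34x + 225 = 0
x = 25 or x = 9, giving (25, 19) and (9, −13).
|(25, 19) − (9, −13)| = √((16)² + (32)²) = 16√5.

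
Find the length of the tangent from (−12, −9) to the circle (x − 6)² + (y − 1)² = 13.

√411

With centre O = (6, 1), |OP|² = 424 and r² = 13.
The tangent meets the radius at right angles, so tangent² = |PO|² − r² = 424 − 13 = 411.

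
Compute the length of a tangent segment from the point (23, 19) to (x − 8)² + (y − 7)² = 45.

18

Centre (8, 7), r² = 45. |PO|² = (15)² + (12)² = 369.
The tangent meets the radius at right angles, so tangent² = |PO|² − r² = 369 − 45 = 324.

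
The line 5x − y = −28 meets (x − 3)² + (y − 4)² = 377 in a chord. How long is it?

From the line, y = 5x + 28. Substituting:
26x² + 234x + 208 = 0  ⟹  x² + 9x + 8 = 0
x = −1 or x = −8, giving (−1, 23) and (−8, −12).
|(−1, 23) − (−8, −12)| = √((7)² + (35)²) = 7√26.

7√26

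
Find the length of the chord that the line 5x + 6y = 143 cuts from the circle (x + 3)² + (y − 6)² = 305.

Centre (−3, 6), r² = 305. Perpendicular distance d from centre to line = |−122| / √61 = 122/√61.
Chord = 2√(r² − d²) = 2·√(61) = 2√61.

2√61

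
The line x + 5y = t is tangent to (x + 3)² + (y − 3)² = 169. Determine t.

Tangency holds when the distance from the centre (−3, 3) to the line equals the radius 13:
|1·(−3) + 5·3 − t| / √26 = 13
|t − (12)| = 13√26.

t = 12 ± 13√26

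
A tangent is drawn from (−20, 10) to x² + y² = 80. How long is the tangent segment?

2√105

Centre (0, 0), r² = 80. |PO|² = (−20)² + (10)² = 500.
By the tangent–radius right angle, tangent length = √(|PO|² − r²) = √420 = 2√105.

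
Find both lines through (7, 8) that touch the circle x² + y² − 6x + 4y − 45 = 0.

Write the tangent as mx − y + (8 − m·(7)) = 0 and set its distance from the centre to √58:
[m·(−4) − (−10)]² = 58(m² + 1)
21m² + 40m − 21 = 0, so m = 3/7 or m = −7/3.
Through (7, 8) these give 3x − 7y = −35 and 7x + 3y = 73.

3x − 7y = −35 and 7x + 3y = 73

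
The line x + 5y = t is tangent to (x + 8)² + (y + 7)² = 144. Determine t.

For a tangent, require d(centre, line) = r = 12.
|1·(−8) + 5·(−7) − t| / √26 = 12
|t − (−43)| = 12√26.

t = −43 ± 12√26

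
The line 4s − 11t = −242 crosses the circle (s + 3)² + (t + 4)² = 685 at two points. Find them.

From the line, t = (242 + 4s)/11. Substituting:
137s² + 3014s = 0  ⟹  s² + 22s = 0
s = 0 or s = −22, giving (0, 22) and (−22, 14).

(−22, 14) and (0, 22)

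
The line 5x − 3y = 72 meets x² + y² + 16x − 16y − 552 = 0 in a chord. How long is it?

4√34

The distance from (−8, 8) to the line is 136/√34, and r² = 680.
Chord = 2√(r² − d²) = 2·√(136) = 4√34.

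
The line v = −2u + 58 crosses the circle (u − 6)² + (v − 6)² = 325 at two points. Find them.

(21, 16) and (23, 12)

From the line, v = −2u + 58. Substituting:
5u² − 220u + 2415 = 0  ⟹  u² − 44u + 483 = 0
u = 23 or u = 21, giving (23, 12) and (21, 16).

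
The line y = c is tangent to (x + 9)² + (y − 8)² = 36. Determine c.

c = 2 or c = 14

The line touches the circle iff its distance from (−9, 8) is 6:
|0·(−9) + 1·8 − c| / √1 = 6
|c − (8)| = 6, so c = 14 or c = 2.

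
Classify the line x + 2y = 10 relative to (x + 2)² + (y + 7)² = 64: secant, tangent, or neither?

d² = (1·(−2) + 2·(−7) − (10))²/5 = 676/5; r² = 64.
Since d² > r², the line lies outside the circle.

neither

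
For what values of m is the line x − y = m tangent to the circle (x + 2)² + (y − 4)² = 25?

For a tangent, require d(centre, line) = r = 5.
|1·(−2) − 1·4 − m| / √2 = 5
|m − (−6)| = 5√2.

m = −6 ± 5√2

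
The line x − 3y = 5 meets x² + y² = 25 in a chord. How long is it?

Express y = (−5 + x)/3 and substitute into the circle:
10x² − 10x − 200 = 0  ⟹  x² − x − 20 = 0
x = 5 or x = −4, giving (5, 0) and (−4, −3).
|(5, 0) − (−4, −3)| = √((9)² + (3)²) = 3√10.

3√10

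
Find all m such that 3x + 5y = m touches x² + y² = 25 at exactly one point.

For a tangent, require d(centre, line) = r = 5.
|3·0 + 5·0 − m| / √34 = 5
|m| = 5√34.

m = ±5√34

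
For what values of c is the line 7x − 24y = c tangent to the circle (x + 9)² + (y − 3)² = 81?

For a tangent, require d(centre, line) = r = 9.
|7·(−9) − 24·3 − c| / √625 = 9
|c − (−135)| = 9·25, so c = 90 or c = −360.

c = −360 or c = 90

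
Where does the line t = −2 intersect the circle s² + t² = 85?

Express t = −2 and substitute into the circle:
s² − 81 = 0
s = 9 or s = −9, giving (9, −2) and (−9, −2).

(−9, −2) and (9, −2)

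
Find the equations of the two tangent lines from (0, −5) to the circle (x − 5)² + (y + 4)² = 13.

Let a tangent through (0, −5) have slope m. Its distance from (5, −4) must equal √13:
[m·(5) − (1)]² = 13(m² + 1)
6m² − 5m − 6 = 0, so m = −2/3 or m = 3/2.
Through (0, −5) these give 2x + 3y = −15 and 3x − 2y = 10.

2x + 3y = −15 and 3x − 2y = 10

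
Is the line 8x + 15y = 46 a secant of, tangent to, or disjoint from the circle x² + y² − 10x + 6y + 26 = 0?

disjoint

Centre (5, −3), r² = 8. Distance² from centre to line = (−51)²/289 = 9.
Since d² > r², the line lies outside the circle.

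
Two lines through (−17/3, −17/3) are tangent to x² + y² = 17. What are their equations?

x − 4y = 17 and 4x − y = −17

A line y − (−17/3) = m(x − (−17/3)) is tangent when its distance from (0, 0) is √17:
[m·(17/3) − (17/3)]² = 17(m² + 1)
4m² − 17m + 4 = 0, so m = 1/4 or m = 4.
With m = 1/4: x − 4y = 17. With m = 4: 4x − y = −17.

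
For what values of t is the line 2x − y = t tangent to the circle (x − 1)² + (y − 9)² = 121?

t = −7 ± 11√5

Tangency holds when the distance from the centre (1, 9) to the line equals the radius 11:
|2·1 − 1·9 − t| / √5 = 11
|t − (−7)| = 11√5.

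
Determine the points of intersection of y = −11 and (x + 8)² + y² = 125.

Substitute y = −11:
x² + 16x + 60 = 0
x = −6 or x = −10, giving (−6, −11) and (−10, −11).

(−10, −11) and (−6, −11)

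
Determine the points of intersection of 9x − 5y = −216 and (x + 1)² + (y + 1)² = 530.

(−24, 0) and (−14, 18)

Substitute y = (216 + 9x)/5:
106x² + 4028x + 35616 = 0  ⟹  x² + 38x + 336 = 0
x = −14 or x = −24, giving (−14, 18) and (−24, 0).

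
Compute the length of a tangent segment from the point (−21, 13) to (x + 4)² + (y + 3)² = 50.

3√55

With centre O = (−4, −3), |OP|² = 545 and r² = 50.
By the tangent–radius right angle, tangent length = √(|PO|² − r²) = √495 = 3√55.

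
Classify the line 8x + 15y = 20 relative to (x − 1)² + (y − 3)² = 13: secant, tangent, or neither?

Substituting the line into the circle gives 289x² − 50x − 2075 = 0.
Discriminant = (−50)² − 4·289·(−2075) = 2401200 > 0.
Two real roots: the line is a secant.

secant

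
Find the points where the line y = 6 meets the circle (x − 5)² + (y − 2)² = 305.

(−12, 6) and (22, 6)

Express y = 6 and substitute into the circle:
x² − 10x − 264 = 0
x = 22 or x = −12, giving (22, 6) and (−12, 6).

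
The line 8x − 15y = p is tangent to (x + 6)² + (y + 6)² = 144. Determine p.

Tangency holds when the distance from the centre (−6, −6) to the line equals the radius 12:
|8·(−6) − 15·(−6) − p| / √289 = 12
|p − (42)| = 12·17, so p = 246 or p = −162.

p = −162 or p = 246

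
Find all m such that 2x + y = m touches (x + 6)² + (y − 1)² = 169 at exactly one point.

Tangency holds when the distance from the centre (−6, 1) to the line equals the radius 13:
|2·(−6) + 1·1 − m| / √5 = 13
|m − (−11)| = 13√5.

m = −11 ± 13√5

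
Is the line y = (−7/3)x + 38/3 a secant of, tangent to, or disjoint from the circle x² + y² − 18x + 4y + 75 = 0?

d² = (7·9 + 3·(−2) − (38))²/58 = 361/58; r² = 10.
Since d² < r², the line cuts the circle twice.

secant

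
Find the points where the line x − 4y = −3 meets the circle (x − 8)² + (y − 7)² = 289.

(−7, −1) and (25, 7)

Substitute y = (3 + x)/4:
17x² − 306x − 2975 = 0  ⟹  x² − 18x − 175 = 0
x = 25 or x = −7, giving (25, 7) and (−7, −1).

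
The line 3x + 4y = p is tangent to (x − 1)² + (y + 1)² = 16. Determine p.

p = −21 or p = 19

For a tangent, require d(centre, line) = r = 4.
|3·1 + 4·(−1) − p| / √25 = 4
|p − (−1)| = 4·5, so p = 19 or p = −21.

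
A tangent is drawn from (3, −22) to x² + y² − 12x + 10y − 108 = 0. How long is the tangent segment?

Centre (6, −5), r² = 169. |PO|² = (−3)² + (−17)² = 298.
By the tangent–radius right angle, tangent length = √(|PO|² − r²) = √129.

√129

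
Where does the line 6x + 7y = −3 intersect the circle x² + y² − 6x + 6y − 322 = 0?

(−11, 9) and (17, −15)

Express y = (−3 − 6x)/7 and substitute into the circle:
85x² − 510x − 15895 = 0  ⟹  x² − 6x − 187 = 0
x = 17 or x = −11, giving (17, −15) and (−11, 9).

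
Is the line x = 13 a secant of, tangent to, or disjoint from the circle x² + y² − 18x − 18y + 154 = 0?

Substituting the line into the circle gives y² − 18y + 89 = 0.
Discriminant = (−18)² − 4·1·(89) = −32 < 0.
No real roots: the line does not meet the circle.

disjoint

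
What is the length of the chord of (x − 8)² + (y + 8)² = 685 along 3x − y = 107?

The distance from (8, −8) to the line is 75/√10, and r² = 685.
Half the chord is √(r² − d²) = √(245/2), so the full chord is 7√10.

7√10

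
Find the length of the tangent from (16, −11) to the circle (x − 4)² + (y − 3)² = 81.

√259

Centre (4, 3), r² = 81. |PO|² = (12)² + (−14)² = 340.
The tangent meets the radius at right angles, so tangent² = |PO|² − r² = 340 − 81 = 259.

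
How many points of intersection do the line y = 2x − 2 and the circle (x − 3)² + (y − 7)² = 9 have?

Centre (3, 7), r² = 9. Distance² from centre to line = (−3)²/5 = 9/5.
Since d² < r², the line cuts the circle twice.

2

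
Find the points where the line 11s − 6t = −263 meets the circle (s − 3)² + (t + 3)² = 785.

(−25, −2) and (−13, 20)

Substitute t = (263 + 11s)/6:
157s² + 5966s + 51025 = 0  ⟹  s² + 38s + 325 = 0
s = −13 or s = −25, giving (−13, 20) and (−25, −2).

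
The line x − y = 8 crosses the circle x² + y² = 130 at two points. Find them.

(−3, −11) and (11, 3)

Substitute y = x − 8:
2x² − 16x − 66 = 0  ⟹  x² − 8x − 33 = 0
x = 11 or x = −3, giving (11, 3) and (−3, −11).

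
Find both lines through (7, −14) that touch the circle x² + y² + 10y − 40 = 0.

x + 8y = −105 and 8x − y = 70

Let a tangent through (7, −14) have slope m. Its distance from (0, −5) must equal √65:
(−7m − (9))² = 65(m² + 1)
8m² − 63m − 8 = 0, so m = −1/8 or m = 8.
Through (7, −14) these give x + 8y = −105 and 8x − y = 70.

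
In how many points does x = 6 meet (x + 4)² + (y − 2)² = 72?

Centre (−4, 2), r² = 72. Distance² from centre to line = (−10)² = 100.
Since d² > r², the line lies outside the circle.

0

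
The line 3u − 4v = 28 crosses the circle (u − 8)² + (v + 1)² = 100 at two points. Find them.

(0, −7) and (16, 5)

Substitute v = (−28 + 3u)/4:
25u² − 400u = 0  ⟹  u² − 16u = 0
u = 16 or u = 0, giving (16, 5) and (0, −7).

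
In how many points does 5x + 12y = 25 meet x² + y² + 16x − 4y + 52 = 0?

2

Substituting the line into the circle gives 169x² + 2294x + 6913 = 0.
Discriminant = (2294)² − 4·169·(6913) = 589248 > 0.
Two real roots: the line is a secant.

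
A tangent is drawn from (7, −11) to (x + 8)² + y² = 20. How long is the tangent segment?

√326

Centre (−8, 0), r² = 20. |PO|² = (15)² + (−11)² = 346.
Power of the point: PT² = |PO|² − r² = 326, so PT = √326.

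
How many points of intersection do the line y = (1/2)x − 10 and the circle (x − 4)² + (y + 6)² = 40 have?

Substituting the line into the circle gives 5x² − 48x − 32 = 0.
Δ = 2304 − (−640) = 2944.
Two real roots: the line is a secant.

2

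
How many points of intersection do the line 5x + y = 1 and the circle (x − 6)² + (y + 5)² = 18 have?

Centre (6, −5), r² = 18. Distance² from centre to line = (24)²/26 = 288/13.
Since d² > r², the line lies outside the circle.

0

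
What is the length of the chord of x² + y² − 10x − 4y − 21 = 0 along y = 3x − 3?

4√10

From the line, y = 3x − 3. Substituting:
10x² − 40x = 0  ⟹  x² − 4x = 0
x = 4 or x = 0, giving (4, 9) and (0, −3).
Chord length = distance between (4, 9) and (0, −3) = √160 = 4√10.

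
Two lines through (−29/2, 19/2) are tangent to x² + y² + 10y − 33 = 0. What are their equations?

Let a tangent through (−29/2, 19/2) have slope m. Its distance from (0, −5) must equal √58:
(29/2m − (−29/2))² = 58(m² + 1)
21m² + 58m + 21 = 0, so m = −3/7 or m = −7/3.
With m = −3/7: 3x + 7y = 23. With m = −7/3: 7x + 3y = −73.

3x + 7y = 23 and 7x + 3y = −73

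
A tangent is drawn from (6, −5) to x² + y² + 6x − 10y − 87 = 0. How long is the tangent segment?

2√15

With centre O = (−3, 5), |OP|² = 181 and r² = 121.
The tangent meets the radius at right angles, so tangent² = |PO|² − r² = 181 − 121 = 60.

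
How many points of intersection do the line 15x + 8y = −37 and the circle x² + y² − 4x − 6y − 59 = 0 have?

2

Substituting the line into the circle gives 289x² + 1574x − 631 = 0.
Discriminant = (1574)² − 4·289·(−631) = 3206912 > 0.
Two real roots: the line is a secant.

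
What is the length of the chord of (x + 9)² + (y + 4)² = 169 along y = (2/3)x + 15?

Substitute y = (45 + 2x)/3:
13x² + 390x + 2457 = 0  ⟹  x² + 30x + 189 = 0
x = −9 or x = −21, giving (−9, 9) and (−21, 1).
Chord length = distance between (−9, 9) and (−21, 1) = √208 = 4√13.

4√13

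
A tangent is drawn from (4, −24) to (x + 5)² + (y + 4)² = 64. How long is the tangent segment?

With centre O = (−5, −4), |OP|² = 481 and r² = 64.
By the tangent–radius right angle, tangent length = √(|PO|² − r²) = √417.

√417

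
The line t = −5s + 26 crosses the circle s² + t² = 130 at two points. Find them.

(3, 11) and (7, −9)

Substitute t = −5s + 26:
26s² − 260s + 546 = 0  ⟹  s² − 10s + 21 = 0
s = 7 or s = 3, giving (7, −9) and (3, 11).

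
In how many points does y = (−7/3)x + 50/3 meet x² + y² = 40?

0

Centre (0, 0), r² = 40. Distance² from centre to line = (−50)²/58 = 1250/29.
Since d² > r², the line lies outside the circle.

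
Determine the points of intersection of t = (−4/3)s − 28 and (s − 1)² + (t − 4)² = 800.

Express t = (−84 − 4s)/3 and substitute into the circle:
25s² + 750s + 2025 = 0  ⟹  s² + 30s + 81 = 0
s = −3 or s = −27, giving (−3, −24) and (−27, 8).

(−27, 8) and (−3, −24)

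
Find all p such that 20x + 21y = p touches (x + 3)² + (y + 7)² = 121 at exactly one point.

Tangency holds when the distance from the centre (−3, −7) to the line equals the radius 11:
|20·(−3) + 21·(−7) − p| / √841 = 11
|p − (−207)| = 11·29, so p = 112 or p = −526.

p = −526 or p = 112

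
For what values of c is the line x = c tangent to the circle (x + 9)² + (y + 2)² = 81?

For a tangent, require d(centre, line) = r = 9.
|1·(−9) + 0·(−2) − c| / √1 = 9
|c − (−9)| = 9, so c = 0 or c = −18.

c = −18 or c = 0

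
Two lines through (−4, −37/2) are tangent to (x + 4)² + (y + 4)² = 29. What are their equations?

Write the tangent as mx − y + (−37/2 − m·(−4)) = 0 and set its distance from the centre to √29:
[m·(0) − (29/2)]² = 29(m² + 1)
4m² − 25 = 0, so m = 5/2 or m = −5/2.
With m = 5/2: 5x − 2y = 17. With m = −5/2: 5x + 2y = −57.

5x − 2y = 17 and 5x + 2y = −57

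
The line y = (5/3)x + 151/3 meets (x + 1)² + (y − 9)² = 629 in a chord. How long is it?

5√34

From the line, y = (151 + 5x)/3. Substituting:
34x² + 1258x + 9724 = 0  ⟹  x² + 37x + 286 = 0
x = −11 or x = −26, giving (−11, 32) and (−26, 7).
|(−11, 32) − (−26, 7)| = √((15)² + (25)²) = 5√34.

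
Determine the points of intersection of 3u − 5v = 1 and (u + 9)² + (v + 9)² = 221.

(−23, −14) and (2, 1)

Express v = (−1 + 3u)/5 and substitute into the circle:
34u² + 714u − 1564 = 0  ⟹  u² + 21u − 46 = 0
u = 2 or u = −23, giving (2, 1) and (−23, −14).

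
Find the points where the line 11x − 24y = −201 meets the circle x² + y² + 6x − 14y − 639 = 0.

(−27, −4) and (21, 18)

Express y = (201 + 11x)/24 and substitute into the circle:
697x² + 4182x − 395199 = 0  ⟹  x² + 6x − 567 = 0
x = 21 or x = −27, giving (21, 18) and (−27, −4).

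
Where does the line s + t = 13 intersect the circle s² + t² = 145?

From the line, t = −s + 13. Substituting:
2s² − 26s + 24 = 0  ⟹  s² − 13s + 12 = 0
s = 12 or s = 1, giving (12, 1) and (1, 12).

(1, 12) and (12, 1)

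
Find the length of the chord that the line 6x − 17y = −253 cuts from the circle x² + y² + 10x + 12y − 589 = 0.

10√13

Express y = (253 + 6x)/17 and substitute into the circle:
325x² + 7150x − 54600 = 0  ⟹  x² + 22x − 168 = 0
x = 6 or x = −28, giving (6, 17) and (−28, 5).
|(6, 17) − (−28, 5)| = √((34)² + (12)²) = 10√13.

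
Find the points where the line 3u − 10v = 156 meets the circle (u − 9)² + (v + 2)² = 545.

Express v = (−156 + 3u)/10 and substitute into the circle:
109u² − 2616u − 27904 = 0  ⟹  u² − 24u − 256 = 0
u = 32 or u = −8, giving (32, −6) and (−8, −18).

(−8, −18) and (32, −6)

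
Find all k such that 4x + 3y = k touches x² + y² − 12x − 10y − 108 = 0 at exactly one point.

The line touches the circle iff its distance from (6, 5) is 13:
|4·6 + 3·5 − k| / √25 = 13
|k − (39)| = 13·5, so k = 104 or k = −26.

k = −26 or k = 104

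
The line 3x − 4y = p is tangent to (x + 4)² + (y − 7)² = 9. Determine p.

p = −55 or p = −25

Tangency holds when the distance from the centre (−4, 7) to the line equals the radius 3:
|3·(−4) − 4·7 − p| / √25 = 3
|p − (−40)| = 3·5, so p = −25 or p = −55.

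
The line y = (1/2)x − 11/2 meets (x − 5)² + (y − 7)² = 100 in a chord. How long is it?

4√5

Substitute y = (−11 + x)/2:
5x² − 90x + 325 = 0  ⟹  x² − 18x + 65 = 0
x = 13 or x = 5, giving (13, 1) and (5, −3).
|(13, 1) − (5, −3)| = √((8)² + (4)²) = 4√5.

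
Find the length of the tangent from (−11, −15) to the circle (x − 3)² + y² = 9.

2√103

The centre is (3, 0) and r = 3. The square of the distance from P to the centre is 196 + 225 = 421.
Power of the point: PT² = |PO|² − r² = 412, so PT = 2√103.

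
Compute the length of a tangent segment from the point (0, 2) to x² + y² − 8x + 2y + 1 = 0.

3

The centre is (4, −1) and r = 4. The square of the distance from P to the centre is 16 + 9 = 25.
By the tangent–radius right angle, tangent length = √(|PO|² − r²) = √9 = 3.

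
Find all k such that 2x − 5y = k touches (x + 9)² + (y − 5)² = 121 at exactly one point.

Tangency holds when the distance from the centre (−9, 5) to the line equals the radius 11:
|2·(−9) − 5·5 − k| / √29 = 11
|k − (−43)| = 11√29.

k = −43 ± 11√29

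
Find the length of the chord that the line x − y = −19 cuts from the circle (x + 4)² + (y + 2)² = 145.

√2

Express y = x + 19 and substitute into the circle:
2x² + 50x + 312 = 0  ⟹  x² + 25x + 156 = 0
x = −12 or x = −13, giving (−12, 7) and (−13, 6).
|(−12, 7) − (−13, 6)| = √((1)² + (1)²) = √2.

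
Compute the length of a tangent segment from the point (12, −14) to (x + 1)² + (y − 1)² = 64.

√330

Centre (−1, 1), r² = 64. |PO|² = (13)² + (−15)² = 394.
The tangent meets the radius at right angles, so tangent² = |PO|² − r² = 394 − 64 = 330.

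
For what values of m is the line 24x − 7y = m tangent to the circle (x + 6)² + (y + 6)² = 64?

For a tangent, require d(centre, line) = r = 8.
|24·(−6) − 7·(−6) − m| / √625 = 8
|m − (−102)| = 8·25, so m = 98 or m = −302.

m = −302 or m = 98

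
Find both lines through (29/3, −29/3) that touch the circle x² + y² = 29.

5x + 2y = 29 and 2x + 5y = −29

A line y − (−29/3) = m(x − (29/3)) is tangent when its distance from (0, 0) is √29:
(−29/3m − (29/3))² = 29(m² + 1)
10m² + 29m + 10 = 0, so m = −5/2 or m = −2/5.
Through (29/3, −29/3) these give 5x + 2y = 29 and 2x + 5y = −29.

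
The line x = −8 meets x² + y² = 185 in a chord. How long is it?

The distance from (0, 0) to the line is 8, and r² = 185.
Chord = 2√(r² − d²) = 2·√(121) = 22.

22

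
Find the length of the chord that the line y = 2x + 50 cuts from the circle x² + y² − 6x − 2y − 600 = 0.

Centre (3, 1), r² = 610. Perpendicular distance d from centre to line = |55| / √5 = 55/√5.
Half the chord is √(r² − d²) = √(5), so the full chord is 2√5.

2√5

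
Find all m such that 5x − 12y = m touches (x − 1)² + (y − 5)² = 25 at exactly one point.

For a tangent, require d(centre, line) = r = 5.
|5·1 − 12·5 − m| / √169 = 5
|m − (−55)| = 5·13, so m = 10 or m = −120.

m = −120 or m = 10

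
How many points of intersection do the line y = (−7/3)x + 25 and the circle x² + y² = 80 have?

Substituting the line into the circle gives 58x² − 1050x + 4905 = 0.
Discriminant = (−1050)² − 4·58·(4905) = −35460 < 0.
No real roots: the line does not meet the circle.

0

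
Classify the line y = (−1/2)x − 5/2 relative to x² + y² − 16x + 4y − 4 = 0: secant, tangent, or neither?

Substituting the line into the circle gives 5x² − 62x − 31 = 0.
Δ = 3844 − (−620) = 4464.
Two real roots: the line is a secant.

secant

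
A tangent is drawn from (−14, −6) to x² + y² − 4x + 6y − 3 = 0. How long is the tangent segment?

√249

The centre is (2, −3) and r = 4. The square of the distance from P to the centre is 256 + 9 = 265.
By the tangent–radius right angle, tangent length = √(|PO|² − r²) = √249.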